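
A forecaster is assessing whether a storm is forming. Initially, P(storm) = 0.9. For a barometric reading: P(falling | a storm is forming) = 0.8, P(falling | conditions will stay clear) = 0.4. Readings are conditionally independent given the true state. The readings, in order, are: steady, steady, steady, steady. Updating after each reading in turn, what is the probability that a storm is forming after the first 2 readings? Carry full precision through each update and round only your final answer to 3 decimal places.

0.500

After 'steady': P(storm) = 0.2·0.9000 / (0.2·0.9000 + 0.6·0.1000) ≈ 0.7500
After 'steady': P(storm) = 0.2·0.7500 / (0.2·0.7500 + 0.6·0.2500) ≈ 0.5000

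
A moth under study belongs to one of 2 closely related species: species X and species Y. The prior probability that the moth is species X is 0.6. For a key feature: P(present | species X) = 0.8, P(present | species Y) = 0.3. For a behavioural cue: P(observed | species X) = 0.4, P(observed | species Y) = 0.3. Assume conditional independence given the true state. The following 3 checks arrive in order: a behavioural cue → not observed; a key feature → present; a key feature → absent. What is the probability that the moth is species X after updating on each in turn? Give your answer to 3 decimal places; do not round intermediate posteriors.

After a behavioural cue='not observed': P(species X) = 0.6·0.6000 / (0.6·0.6000 + 0.7·0.4000) ≈ 0.5625
After a key feature='present': P(species X) = 0.8·0.5625 / (0.8·0.5625 + 0.3·0.4375) ≈ 0.7742
After a key feature='absent': P(species X) = 0.2·0.7742 / (0.2·0.7742 + 0.7·0.2258) ≈ 0.4948

0.495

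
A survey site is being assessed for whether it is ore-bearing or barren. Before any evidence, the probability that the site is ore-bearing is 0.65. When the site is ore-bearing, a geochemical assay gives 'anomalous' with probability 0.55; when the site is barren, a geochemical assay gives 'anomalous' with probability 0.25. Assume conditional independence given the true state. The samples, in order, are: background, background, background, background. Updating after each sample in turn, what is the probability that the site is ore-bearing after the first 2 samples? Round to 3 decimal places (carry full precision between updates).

After 'background': P(ore) = 0.45·0.6500 / (0.45·0.6500 + 0.75·0.3500) ≈ 0.5270
After 'background': P(ore) = 0.45·0.5270 / (0.45·0.5270 + 0.75·0.4730) ≈ 0.4007

0.401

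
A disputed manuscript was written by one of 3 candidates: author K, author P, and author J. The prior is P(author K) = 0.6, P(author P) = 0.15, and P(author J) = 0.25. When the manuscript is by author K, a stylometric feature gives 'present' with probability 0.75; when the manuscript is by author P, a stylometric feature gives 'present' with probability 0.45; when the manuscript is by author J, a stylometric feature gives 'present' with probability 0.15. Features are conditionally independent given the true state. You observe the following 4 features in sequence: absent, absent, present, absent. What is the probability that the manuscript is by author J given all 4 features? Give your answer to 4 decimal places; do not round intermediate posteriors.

After 'absent': normaliser = 0.25·0.6000 + 0.55·0.1500 + 0.85·0.2500; P(author K) ≈ 0.3371, P(author P) ≈ 0.1854, P(author J) ≈ 0.4775
After 'absent': normaliser = 0.25·0.3371 + 0.55·0.1854 + 0.85·0.4775; P(author K) ≈ 0.1423, P(author P) ≈ 0.1722, P(author J) ≈ 0.6855
After 'present': normaliser = 0.75·0.1423 + 0.45·0.1722 + 0.15·0.6855; P(author K) ≈ 0.3718, P(author P) ≈ 0.2700, P(author J) ≈ 0.3582
After 'absent': normaliser = 0.25·0.3718 + 0.55·0.2700 + 0.85·0.3582; P(author K) ≈ 0.1703, P(author P) ≈ 0.2720, P(author J) ≈ 0.5577

0.5577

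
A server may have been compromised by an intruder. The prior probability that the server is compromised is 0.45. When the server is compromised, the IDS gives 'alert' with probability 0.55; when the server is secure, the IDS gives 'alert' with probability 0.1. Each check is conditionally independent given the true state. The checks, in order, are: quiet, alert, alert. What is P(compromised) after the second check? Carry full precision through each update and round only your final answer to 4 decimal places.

0.6923

After 'quiet': P(compromised) = 0.45·0.4500 / (0.45·0.4500 + 0.9·0.5500) ≈ 0.2903
After 'alert': P(compromised) = 0.55·0.2903 / (0.55·0.2903 + 0.1·0.7097) ≈ 0.6923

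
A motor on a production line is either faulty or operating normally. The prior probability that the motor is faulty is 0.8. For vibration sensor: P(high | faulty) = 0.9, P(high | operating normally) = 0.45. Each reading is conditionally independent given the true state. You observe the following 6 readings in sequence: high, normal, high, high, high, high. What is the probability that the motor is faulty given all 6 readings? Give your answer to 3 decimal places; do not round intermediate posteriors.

0.959

After 'high': P(faulty) = 0.9·0.8000 / (0.9·0.8000 + 0.45·0.2000) ≈ 0.8889
After 'normal': P(faulty) = 0.1·0.8889 / (0.1·0.8889 + 0.55·0.1111) ≈ 0.5926
After 'high': P(faulty) = 0.9·0.5926 / (0.9·0.5926 + 0.45·0.4074) ≈ 0.7442
After 'high': P(faulty) = 0.9·0.7442 / (0.9·0.7442 + 0.45·0.2558) ≈ 0.8533
After 'high': P(faulty) = 0.9·0.8533 / (0.9·0.8533 + 0.45·0.1467) ≈ 0.9209
After 'high': P(faulty) = 0.9·0.9209 / (0.9·0.9209 + 0.45·0.0791) ≈ 0.9588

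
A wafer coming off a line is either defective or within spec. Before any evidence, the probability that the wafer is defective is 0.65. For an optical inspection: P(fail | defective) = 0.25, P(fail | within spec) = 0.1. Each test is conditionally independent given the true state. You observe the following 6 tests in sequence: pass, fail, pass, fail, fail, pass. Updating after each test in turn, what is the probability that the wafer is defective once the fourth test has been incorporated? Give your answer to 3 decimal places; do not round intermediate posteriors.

0.890

After 'pass': P(defective) = 0.75·0.6500 / (0.75·0.6500 + 0.9·0.3500) ≈ 0.6075
After 'fail': P(defective) = 0.25·0.6075 / (0.25·0.6075 + 0.1·0.3925) ≈ 0.7946
After 'pass': P(defective) = 0.75·0.7946 / (0.75·0.7946 + 0.9·0.2054) ≈ 0.7633
After 'fail': P(defective) = 0.25·0.7633 / (0.25·0.7633 + 0.1·0.2367) ≈ 0.8896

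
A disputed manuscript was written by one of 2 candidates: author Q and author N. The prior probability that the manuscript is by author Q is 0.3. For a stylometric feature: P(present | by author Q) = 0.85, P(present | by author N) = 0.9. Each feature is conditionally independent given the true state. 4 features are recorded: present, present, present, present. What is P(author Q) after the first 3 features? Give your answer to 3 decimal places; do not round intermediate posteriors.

After 'present': P(author Q) = 0.85·0.3000 / (0.85·0.3000 + 0.9·0.7000) ≈ 0.2881
After 'present': P(author Q) = 0.85·0.2881 / (0.85·0.2881 + 0.9·0.7119) ≈ 0.2766
After 'present': P(author Q) = 0.85·0.2766 / (0.85·0.2766 + 0.9·0.7234) ≈ 0.2653

0.265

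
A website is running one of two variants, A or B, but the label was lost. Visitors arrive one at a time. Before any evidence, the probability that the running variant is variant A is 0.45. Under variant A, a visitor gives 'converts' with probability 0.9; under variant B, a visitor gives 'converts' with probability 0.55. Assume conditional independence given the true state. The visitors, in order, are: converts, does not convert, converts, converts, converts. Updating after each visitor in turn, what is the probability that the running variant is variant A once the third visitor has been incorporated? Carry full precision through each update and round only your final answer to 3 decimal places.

0.327

Apply Bayes' rule sequentially, carrying P(A) forward.
After 'converts': P(A) = 0.9·0.4500 / (0.9·0.4500 + 0.55·0.5500) ≈ 0.5724
After 'does not convert': P(A) = 0.1·0.5724 / (0.1·0.5724 + 0.45·0.4276) ≈ 0.2293
After 'converts': P(A) = 0.9·0.2293 / (0.9·0.2293 + 0.55·0.7707) ≈ 0.3274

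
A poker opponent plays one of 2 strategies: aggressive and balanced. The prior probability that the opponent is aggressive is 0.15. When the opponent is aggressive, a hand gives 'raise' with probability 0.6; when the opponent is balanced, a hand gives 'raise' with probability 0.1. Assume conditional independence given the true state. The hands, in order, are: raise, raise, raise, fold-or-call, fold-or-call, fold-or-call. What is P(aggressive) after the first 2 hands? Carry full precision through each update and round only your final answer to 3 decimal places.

0.864

Each posterior becomes the prior for the next update.
After 'raise': P(aggressive) = 0.6·0.1500 / (0.6·0.1500 + 0.1·0.8500) ≈ 0.5143
After 'raise': P(aggressive) = 0.6·0.5143 / (0.6·0.5143 + 0.1·0.4857) ≈ 0.8640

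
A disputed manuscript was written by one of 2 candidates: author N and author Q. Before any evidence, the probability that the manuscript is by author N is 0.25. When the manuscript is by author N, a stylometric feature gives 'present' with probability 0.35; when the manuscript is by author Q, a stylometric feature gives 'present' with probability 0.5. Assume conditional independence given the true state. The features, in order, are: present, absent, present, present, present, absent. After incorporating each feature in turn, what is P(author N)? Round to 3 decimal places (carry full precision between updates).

0.119

After 'present': P(author N) = 0.35·0.2500 / (0.35·0.2500 + 0.5·0.7500) ≈ 0.1892
After 'absent': P(author N) = 0.65·0.1892 / (0.65·0.1892 + 0.5·0.8108) ≈ 0.2327
After 'present': P(author N) = 0.35·0.2327 / (0.35·0.2327 + 0.5·0.7673) ≈ 0.1751
After 'present': P(author N) = 0.35·0.1751 / (0.35·0.1751 + 0.5·0.8249) ≈ 0.1294
After 'present': P(author N) = 0.35·0.1294 / (0.35·0.1294 + 0.5·0.8706) ≈ 0.0942
After 'absent': P(author N) = 0.65·0.0942 / (0.65·0.0942 + 0.5·0.9058) ≈ 0.1191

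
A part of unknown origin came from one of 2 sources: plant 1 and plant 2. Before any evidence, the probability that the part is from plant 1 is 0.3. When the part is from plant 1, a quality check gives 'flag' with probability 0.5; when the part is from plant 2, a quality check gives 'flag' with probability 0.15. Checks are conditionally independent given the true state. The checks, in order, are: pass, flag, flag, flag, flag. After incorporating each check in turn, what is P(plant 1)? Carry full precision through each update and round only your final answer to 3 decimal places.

After 'pass': P(plant 1) = 0.5·0.3000 / (0.5·0.3000 + 0.85·0.7000) ≈ 0.2013
After 'flag': P(plant 1) = 0.5·0.2013 / (0.5·0.2013 + 0.15·0.7987) ≈ 0.4566
After 'flag': P(plant 1) = 0.5·0.4566 / (0.5·0.4566 + 0.15·0.5434) ≈ 0.7369
After 'flag': P(plant 1) = 0.5·0.7369 / (0.5·0.7369 + 0.15·0.2631) ≈ 0.9033
After 'flag': P(plant 1) = 0.5·0.9033 / (0.5·0.9033 + 0.15·0.0967) ≈ 0.9689

0.969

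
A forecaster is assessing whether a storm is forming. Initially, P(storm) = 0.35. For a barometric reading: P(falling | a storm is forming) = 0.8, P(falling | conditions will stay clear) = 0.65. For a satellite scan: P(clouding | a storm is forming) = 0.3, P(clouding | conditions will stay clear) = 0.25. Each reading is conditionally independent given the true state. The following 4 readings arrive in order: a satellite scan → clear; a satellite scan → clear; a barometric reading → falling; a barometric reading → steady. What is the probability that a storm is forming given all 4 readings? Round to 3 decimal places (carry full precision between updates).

After a satellite scan='clear': P(storm) = 0.7·0.3500 / (0.7·0.3500 + 0.75·0.6500) ≈ 0.3345
After a satellite scan='clear': P(storm) = 0.7·0.3345 / (0.7·0.3345 + 0.75·0.6655) ≈ 0.3193
After a barometric reading='falling': P(storm) = 0.8·0.3193 / (0.8·0.3193 + 0.65·0.6807) ≈ 0.3660
After a barometric reading='steady': P(storm) = 0.2·0.3660 / (0.2·0.3660 + 0.35·0.6340) ≈ 0.2481

0.248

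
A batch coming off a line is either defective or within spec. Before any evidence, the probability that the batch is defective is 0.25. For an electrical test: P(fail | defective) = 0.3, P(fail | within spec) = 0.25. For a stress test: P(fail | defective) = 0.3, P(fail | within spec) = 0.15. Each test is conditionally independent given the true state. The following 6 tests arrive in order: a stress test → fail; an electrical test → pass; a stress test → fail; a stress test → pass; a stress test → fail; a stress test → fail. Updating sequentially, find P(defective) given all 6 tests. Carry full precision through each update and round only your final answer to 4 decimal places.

0.8039

Each posterior becomes the prior for the next update.
After a stress test='fail': P(defective) = 0.3·0.2500 / (0.3·0.2500 + 0.15·0.7500) ≈ 0.4000
After an electrical test='pass': P(defective) = 0.7·0.4000 / (0.7·0.4000 + 0.75·0.6000) ≈ 0.3836
After a stress test='fail': P(defective) = 0.3·0.3836 / (0.3·0.3836 + 0.15·0.6164) ≈ 0.5545
After a stress test='pass': P(defective) = 0.7·0.5545 / (0.7·0.5545 + 0.85·0.4455) ≈ 0.5061
After a stress test='fail': P(defective) = 0.3·0.5061 / (0.3·0.5061 + 0.15·0.4939) ≈ 0.6721
After a stress test='fail': P(defective) = 0.3·0.6721 / (0.3·0.6721 + 0.15·0.3279) ≈ 0.8039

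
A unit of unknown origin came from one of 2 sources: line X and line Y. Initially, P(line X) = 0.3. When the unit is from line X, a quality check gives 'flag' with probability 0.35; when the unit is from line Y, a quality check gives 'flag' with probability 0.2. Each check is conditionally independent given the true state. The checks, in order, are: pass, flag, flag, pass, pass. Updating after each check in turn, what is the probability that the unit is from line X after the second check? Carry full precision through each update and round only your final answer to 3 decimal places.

0.379

After 'pass': P(line X) = 0.65·0.3000 / (0.65·0.3000 + 0.8·0.7000) ≈ 0.2583
After 'flag': P(line X) = 0.35·0.2583 / (0.35·0.2583 + 0.2·0.7417) ≈ 0.3786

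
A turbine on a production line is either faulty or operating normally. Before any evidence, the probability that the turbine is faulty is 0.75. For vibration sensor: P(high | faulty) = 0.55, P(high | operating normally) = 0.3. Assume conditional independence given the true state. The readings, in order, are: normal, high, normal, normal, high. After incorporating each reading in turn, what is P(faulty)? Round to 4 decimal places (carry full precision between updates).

0.7282

Each posterior becomes the prior for the next update.
After 'normal': P(faulty) = 0.45·0.7500 / (0.45·0.7500 + 0.7·0.2500) ≈ 0.6585
After 'high': P(faulty) = 0.55·0.6585 / (0.55·0.6585 + 0.3·0.3415) ≈ 0.7795
After 'normal': P(faulty) = 0.45·0.7795 / (0.45·0.7795 + 0.7·0.2205) ≈ 0.6945
After 'normal': P(faulty) = 0.45·0.6945 / (0.45·0.6945 + 0.7·0.3055) ≈ 0.5937
After 'high': P(faulty) = 0.55·0.5937 / (0.55·0.5937 + 0.3·0.4063) ≈ 0.7282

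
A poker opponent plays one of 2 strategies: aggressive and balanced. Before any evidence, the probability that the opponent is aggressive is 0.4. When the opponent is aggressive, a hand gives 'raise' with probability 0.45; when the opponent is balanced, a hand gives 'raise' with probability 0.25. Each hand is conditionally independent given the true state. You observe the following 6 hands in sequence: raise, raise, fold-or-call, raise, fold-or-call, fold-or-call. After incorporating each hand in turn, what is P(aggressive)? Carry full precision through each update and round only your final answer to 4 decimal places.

Each posterior becomes the prior for the next update.
After 'raise': P(aggressive) = 0.45·0.4000 / (0.45·0.4000 + 0.25·0.6000) ≈ 0.5455
After 'raise': P(aggressive) = 0.45·0.5455 / (0.45·0.5455 + 0.25·0.4545) ≈ 0.6835
After 'fold-or-call': P(aggressive) = 0.55·0.6835 / (0.55·0.6835 + 0.75·0.3165) ≈ 0.6130
After 'raise': P(aggressive) = 0.45·0.6130 / (0.45·0.6130 + 0.25·0.3870) ≈ 0.7403
After 'fold-or-call': P(aggressive) = 0.55·0.7403 / (0.55·0.7403 + 0.75·0.2597) ≈ 0.6765
After 'fold-or-call': P(aggressive) = 0.55·0.6765 / (0.55·0.6765 + 0.75·0.3235) ≈ 0.6053

0.6053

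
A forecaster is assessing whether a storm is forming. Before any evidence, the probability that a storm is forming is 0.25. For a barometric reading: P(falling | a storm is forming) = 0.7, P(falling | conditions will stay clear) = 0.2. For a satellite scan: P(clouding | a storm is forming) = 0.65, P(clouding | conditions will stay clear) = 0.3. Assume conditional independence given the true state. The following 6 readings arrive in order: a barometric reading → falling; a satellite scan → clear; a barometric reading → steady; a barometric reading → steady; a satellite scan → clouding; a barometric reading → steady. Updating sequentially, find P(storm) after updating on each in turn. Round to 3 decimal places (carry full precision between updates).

After a barometric reading='falling': P(storm) = 0.7·0.2500 / (0.7·0.2500 + 0.2·0.7500) ≈ 0.5385
After a satellite scan='clear': P(storm) = 0.35·0.5385 / (0.35·0.5385 + 0.7·0.4615) ≈ 0.3684
After a barometric reading='steady': P(storm) = 0.3·0.3684 / (0.3·0.3684 + 0.8·0.6316) ≈ 0.1795
After a barometric reading='steady': P(storm) = 0.3·0.1795 / (0.3·0.1795 + 0.8·0.8205) ≈ 0.0758
After a satellite scan='clouding': P(storm) = 0.65·0.0758 / (0.65·0.0758 + 0.3·0.9242) ≈ 0.1509
After a barometric reading='steady': P(storm) = 0.3·0.1509 / (0.3·0.1509 + 0.8·0.8491) ≈ 0.0625

0.062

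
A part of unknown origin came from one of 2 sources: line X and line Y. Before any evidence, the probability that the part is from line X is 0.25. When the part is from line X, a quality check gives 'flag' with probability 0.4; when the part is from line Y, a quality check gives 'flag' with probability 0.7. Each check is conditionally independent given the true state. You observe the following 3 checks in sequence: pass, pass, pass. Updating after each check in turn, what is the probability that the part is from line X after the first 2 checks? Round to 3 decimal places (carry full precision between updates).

0.571

Apply Bayes' rule sequentially, carrying P(line X) forward.
After 'pass': P(line X) = 0.6·0.2500 / (0.6·0.2500 + 0.3·0.7500) ≈ 0.4000
After 'pass': P(line X) = 0.6·0.4000 / (0.6·0.4000 + 0.3·0.6000) ≈ 0.5714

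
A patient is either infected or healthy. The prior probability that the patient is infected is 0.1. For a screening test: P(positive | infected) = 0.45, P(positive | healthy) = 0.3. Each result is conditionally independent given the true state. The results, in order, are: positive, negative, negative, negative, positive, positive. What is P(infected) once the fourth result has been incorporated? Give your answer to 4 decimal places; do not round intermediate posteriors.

0.0748

After 'positive': P(infected) = 0.45·0.1000 / (0.45·0.1000 + 0.3·0.9000) ≈ 0.1429
After 'negative': P(infected) = 0.55·0.1429 / (0.55·0.1429 + 0.7·0.8571) ≈ 0.1158
After 'negative': P(infected) = 0.55·0.1158 / (0.55·0.1158 + 0.7·0.8842) ≈ 0.0933
After 'negative': P(infected) = 0.55·0.0933 / (0.55·0.0933 + 0.7·0.9067) ≈ 0.0748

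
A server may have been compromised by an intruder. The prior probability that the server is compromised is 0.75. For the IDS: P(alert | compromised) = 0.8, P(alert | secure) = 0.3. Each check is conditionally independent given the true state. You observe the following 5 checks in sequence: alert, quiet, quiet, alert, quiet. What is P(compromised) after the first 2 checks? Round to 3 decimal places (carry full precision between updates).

After 'alert': P(compromised) = 0.8·0.7500 / (0.8·0.7500 + 0.3·0.2500) ≈ 0.8889
After 'quiet': P(compromised) = 0.2·0.8889 / (0.2·0.8889 + 0.7·0.1111) ≈ 0.6957

0.696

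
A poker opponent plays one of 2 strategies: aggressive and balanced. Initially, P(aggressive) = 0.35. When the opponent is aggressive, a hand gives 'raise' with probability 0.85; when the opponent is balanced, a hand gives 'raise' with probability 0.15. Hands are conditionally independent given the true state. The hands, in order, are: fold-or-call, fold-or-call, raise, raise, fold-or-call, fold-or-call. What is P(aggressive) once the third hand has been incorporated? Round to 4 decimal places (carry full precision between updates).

0.0868

After 'fold-or-call': P(aggressive) = 0.15·0.3500 / (0.15·0.3500 + 0.85·0.6500) ≈ 0.0868
After 'fold-or-call': P(aggressive) = 0.15·0.0868 / (0.15·0.0868 + 0.85·0.9132) ≈ 0.0165
After 'raise': P(aggressive) = 0.85·0.0165 / (0.85·0.0165 + 0.15·0.9835) ≈ 0.0868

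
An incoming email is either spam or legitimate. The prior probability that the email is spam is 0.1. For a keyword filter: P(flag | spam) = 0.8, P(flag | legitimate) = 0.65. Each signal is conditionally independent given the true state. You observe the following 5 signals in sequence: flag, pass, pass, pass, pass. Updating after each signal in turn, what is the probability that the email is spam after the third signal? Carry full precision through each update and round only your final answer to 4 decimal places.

After 'flag': P(spam) = 0.8·0.1000 / (0.8·0.1000 + 0.65·0.9000) ≈ 0.1203
After 'pass': P(spam) = 0.2·0.1203 / (0.2·0.1203 + 0.35·0.8797) ≈ 0.0725
After 'pass': P(spam) = 0.2·0.0725 / (0.2·0.0725 + 0.35·0.9275) ≈ 0.0427

0.0427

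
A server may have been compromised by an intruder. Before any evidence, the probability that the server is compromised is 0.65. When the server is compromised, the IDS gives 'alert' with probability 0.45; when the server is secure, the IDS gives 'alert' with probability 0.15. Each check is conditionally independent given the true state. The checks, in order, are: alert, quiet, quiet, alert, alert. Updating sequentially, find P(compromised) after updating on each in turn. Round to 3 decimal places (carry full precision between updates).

Each posterior becomes the prior for the next update.
After 'alert': P(compromised) = 0.45·0.6500 / (0.45·0.6500 + 0.15·0.3500) ≈ 0.8478
After 'quiet': P(compromised) = 0.55·0.8478 / (0.55·0.8478 + 0.85·0.1522) ≈ 0.7828
After 'quiet': P(compromised) = 0.55·0.7828 / (0.55·0.7828 + 0.85·0.2172) ≈ 0.6999
After 'alert': P(compromised) = 0.45·0.6999 / (0.45·0.6999 + 0.15·0.3001) ≈ 0.8750
After 'alert': P(compromised) = 0.45·0.8750 / (0.45·0.8750 + 0.15·0.1250) ≈ 0.9545

0.955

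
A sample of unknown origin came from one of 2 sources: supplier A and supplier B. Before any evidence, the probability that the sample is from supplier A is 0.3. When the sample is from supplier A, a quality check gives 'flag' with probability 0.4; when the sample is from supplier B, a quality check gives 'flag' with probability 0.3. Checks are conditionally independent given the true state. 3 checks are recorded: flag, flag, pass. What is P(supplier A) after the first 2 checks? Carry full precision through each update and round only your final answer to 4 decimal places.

After 'flag': P(supplier A) = 0.4·0.3000 / (0.4·0.3000 + 0.3·0.7000) ≈ 0.3636
After 'flag': P(supplier A) = 0.4·0.3636 / (0.4·0.3636 + 0.3·0.6364) ≈ 0.4324

0.4324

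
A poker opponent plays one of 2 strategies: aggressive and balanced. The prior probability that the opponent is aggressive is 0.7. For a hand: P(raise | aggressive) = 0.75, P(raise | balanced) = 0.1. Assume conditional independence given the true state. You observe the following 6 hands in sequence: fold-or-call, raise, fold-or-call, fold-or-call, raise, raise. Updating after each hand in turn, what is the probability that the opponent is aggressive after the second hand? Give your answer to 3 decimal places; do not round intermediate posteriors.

0.829

After 'fold-or-call': P(aggressive) = 0.25·0.7000 / (0.25·0.7000 + 0.9·0.3000) ≈ 0.3933
After 'raise': P(aggressive) = 0.75·0.3933 / (0.75·0.3933 + 0.1·0.6067) ≈ 0.8294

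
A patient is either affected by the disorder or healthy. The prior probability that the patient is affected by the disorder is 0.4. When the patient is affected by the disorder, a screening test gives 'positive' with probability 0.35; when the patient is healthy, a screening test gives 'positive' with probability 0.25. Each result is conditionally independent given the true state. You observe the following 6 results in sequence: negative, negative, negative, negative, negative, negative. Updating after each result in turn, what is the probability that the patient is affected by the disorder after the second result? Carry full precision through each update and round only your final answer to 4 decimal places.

0.3337

After 'negative': P(affected) = 0.65·0.4000 / (0.65·0.4000 + 0.75·0.6000) ≈ 0.3662
After 'negative': P(affected) = 0.65·0.3662 / (0.65·0.3662 + 0.75·0.6338) ≈ 0.3337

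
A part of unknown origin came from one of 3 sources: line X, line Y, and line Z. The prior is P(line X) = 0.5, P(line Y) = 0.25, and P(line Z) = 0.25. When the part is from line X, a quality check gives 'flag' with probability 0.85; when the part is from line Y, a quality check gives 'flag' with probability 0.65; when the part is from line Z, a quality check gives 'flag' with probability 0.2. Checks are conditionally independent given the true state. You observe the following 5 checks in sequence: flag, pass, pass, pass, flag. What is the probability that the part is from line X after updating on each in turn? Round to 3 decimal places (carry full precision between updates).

0.112

Apply Bayes' rule sequentially, carrying P(line X) forward.
After 'flag': normaliser = 0.85·0.5000 + 0.65·0.2500 + 0.2·0.2500; P(line X) ≈ 0.6667, P(line Y) ≈ 0.2549, P(line Z) ≈ 0.0784
After 'pass': normaliser = 0.15·0.6667 + 0.35·0.2549 + 0.8·0.0784; P(line X) ≈ 0.3969, P(line Y) ≈ 0.3541, P(line Z) ≈ 0.2490
After 'pass': normaliser = 0.15·0.3969 + 0.35·0.3541 + 0.8·0.2490; P(line X) ≈ 0.1556, P(line Y) ≈ 0.3238, P(line Z) ≈ 0.5206
After 'pass': normaliser = 0.15·0.1556 + 0.35·0.3238 + 0.8·0.5206; P(line X) ≈ 0.0422, P(line Y) ≈ 0.2049, P(line Z) ≈ 0.7529
After 'flag': normaliser = 0.85·0.0422 + 0.65·0.2049 + 0.2·0.7529; P(line X) ≈ 0.1122, P(line Y) ≈ 0.4167, P(line Z) ≈ 0.4711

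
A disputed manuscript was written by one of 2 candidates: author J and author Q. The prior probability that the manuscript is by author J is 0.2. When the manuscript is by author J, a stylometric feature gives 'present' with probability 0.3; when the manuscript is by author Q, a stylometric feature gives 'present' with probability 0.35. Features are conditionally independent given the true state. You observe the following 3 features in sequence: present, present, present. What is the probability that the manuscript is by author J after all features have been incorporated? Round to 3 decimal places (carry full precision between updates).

0.136

After 'present': P(author J) = 0.3·0.2000 / (0.3·0.2000 + 0.35·0.8000) ≈ 0.1765
After 'present': P(author J) = 0.3·0.1765 / (0.3·0.1765 + 0.35·0.8235) ≈ 0.1552
After 'present': P(author J) = 0.3·0.1552 / (0.3·0.1552 + 0.35·0.8448) ≈ 0.1360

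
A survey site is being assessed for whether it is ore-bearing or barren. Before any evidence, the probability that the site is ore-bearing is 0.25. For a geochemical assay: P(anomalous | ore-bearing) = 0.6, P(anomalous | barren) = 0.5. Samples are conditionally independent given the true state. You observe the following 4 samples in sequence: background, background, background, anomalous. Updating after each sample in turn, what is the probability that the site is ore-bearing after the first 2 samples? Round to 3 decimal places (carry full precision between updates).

0.176

After 'background': P(ore) = 0.4·0.2500 / (0.4·0.2500 + 0.5·0.7500) ≈ 0.2105
After 'background': P(ore) = 0.4·0.2105 / (0.4·0.2105 + 0.5·0.7895) ≈ 0.1758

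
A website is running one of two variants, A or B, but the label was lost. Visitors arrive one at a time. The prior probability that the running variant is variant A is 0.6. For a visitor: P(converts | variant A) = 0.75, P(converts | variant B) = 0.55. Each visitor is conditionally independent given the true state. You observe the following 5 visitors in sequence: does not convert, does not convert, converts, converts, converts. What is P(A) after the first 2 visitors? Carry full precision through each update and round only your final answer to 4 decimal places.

After 'does not convert': P(A) = 0.25·0.6000 / (0.25·0.6000 + 0.45·0.4000) ≈ 0.4545
After 'does not convert': P(A) = 0.25·0.4545 / (0.25·0.4545 + 0.45·0.5455) ≈ 0.3165

0.3165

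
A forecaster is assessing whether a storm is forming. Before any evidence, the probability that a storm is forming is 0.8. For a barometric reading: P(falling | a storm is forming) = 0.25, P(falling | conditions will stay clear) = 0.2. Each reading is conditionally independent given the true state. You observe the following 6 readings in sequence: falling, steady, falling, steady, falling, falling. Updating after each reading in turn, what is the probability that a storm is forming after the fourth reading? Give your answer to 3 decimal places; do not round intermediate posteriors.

0.846

After 'falling': P(storm) = 0.25·0.8000 / (0.25·0.8000 + 0.2·0.2000) ≈ 0.8333
After 'steady': P(storm) = 0.75·0.8333 / (0.75·0.8333 + 0.8·0.1667) ≈ 0.8242
After 'falling': P(storm) = 0.25·0.8242 / (0.25·0.8242 + 0.2·0.1758) ≈ 0.8542
After 'steady': P(storm) = 0.75·0.8542 / (0.75·0.8542 + 0.8·0.1458) ≈ 0.8460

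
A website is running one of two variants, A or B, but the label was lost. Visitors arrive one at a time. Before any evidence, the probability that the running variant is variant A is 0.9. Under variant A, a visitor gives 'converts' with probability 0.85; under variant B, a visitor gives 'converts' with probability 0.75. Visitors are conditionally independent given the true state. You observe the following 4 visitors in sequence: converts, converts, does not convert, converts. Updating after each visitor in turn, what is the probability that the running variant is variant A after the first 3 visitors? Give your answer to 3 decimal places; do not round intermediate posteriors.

After 'converts': P(A) = 0.85·0.9000 / (0.85·0.9000 + 0.75·0.1000) ≈ 0.9107
After 'converts': P(A) = 0.85·0.9107 / (0.85·0.9107 + 0.75·0.0893) ≈ 0.9204
After 'does not convert': P(A) = 0.15·0.9204 / (0.15·0.9204 + 0.25·0.0796) ≈ 0.8740

0.874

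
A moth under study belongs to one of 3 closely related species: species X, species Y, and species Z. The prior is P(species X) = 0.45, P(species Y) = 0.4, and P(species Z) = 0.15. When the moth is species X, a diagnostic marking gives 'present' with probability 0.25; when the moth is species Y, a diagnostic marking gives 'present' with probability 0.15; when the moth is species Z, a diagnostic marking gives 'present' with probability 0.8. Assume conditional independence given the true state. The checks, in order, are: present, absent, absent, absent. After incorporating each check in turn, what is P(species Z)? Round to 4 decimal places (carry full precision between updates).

After 'present': normaliser = 0.25·0.4500 + 0.15·0.4000 + 0.8·0.1500; P(species X) ≈ 0.3846, P(species Y) ≈ 0.2051, P(species Z) ≈ 0.4103
After 'absent': normaliser = 0.75·0.3846 + 0.85·0.2051 + 0.2·0.4103; P(species X) ≈ 0.5294, P(species Y) ≈ 0.3200, P(species Z) ≈ 0.1506
After 'absent': normaliser = 0.75·0.5294 + 0.85·0.3200 + 0.2·0.1506; P(species X) ≈ 0.5679, P(species Y) ≈ 0.3890, P(species Z) ≈ 0.0431
After 'absent': normaliser = 0.75·0.5679 + 0.85·0.3890 + 0.2·0.0431; P(species X) ≈ 0.5566, P(species Y) ≈ 0.4321, P(species Z) ≈ 0.0113

0.0113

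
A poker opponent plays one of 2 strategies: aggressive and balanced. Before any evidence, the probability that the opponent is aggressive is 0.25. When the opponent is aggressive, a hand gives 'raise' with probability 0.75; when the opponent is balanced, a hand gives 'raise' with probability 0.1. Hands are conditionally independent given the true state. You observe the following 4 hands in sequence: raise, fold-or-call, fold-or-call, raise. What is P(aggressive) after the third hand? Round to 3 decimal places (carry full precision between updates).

After 'raise': P(aggressive) = 0.75·0.2500 / (0.75·0.2500 + 0.1·0.7500) ≈ 0.7143
After 'fold-or-call': P(aggressive) = 0.25·0.7143 / (0.25·0.7143 + 0.9·0.2857) ≈ 0.4098
After 'fold-or-call': P(aggressive) = 0.25·0.4098 / (0.25·0.4098 + 0.9·0.5902) ≈ 0.1617

0.162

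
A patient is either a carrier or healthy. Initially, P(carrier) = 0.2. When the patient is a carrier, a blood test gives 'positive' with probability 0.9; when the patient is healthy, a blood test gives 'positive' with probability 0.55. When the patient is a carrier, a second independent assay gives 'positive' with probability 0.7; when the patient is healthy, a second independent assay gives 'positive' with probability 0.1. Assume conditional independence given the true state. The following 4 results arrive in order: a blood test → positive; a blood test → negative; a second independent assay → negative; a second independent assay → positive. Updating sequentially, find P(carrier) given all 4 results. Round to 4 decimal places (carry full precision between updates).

Each posterior becomes the prior for the next update.
After a blood test='positive': P(carrier) = 0.9·0.2000 / (0.9·0.2000 + 0.55·0.8000) ≈ 0.2903
After a blood test='negative': P(carrier) = 0.1·0.2903 / (0.1·0.2903 + 0.45·0.7097) ≈ 0.0833
After a second independent assay='negative': P(carrier) = 0.3·0.0833 / (0.3·0.0833 + 0.9·0.9167) ≈ 0.0294
After a second independent assay='positive': P(carrier) = 0.7·0.0294 / (0.7·0.0294 + 0.1·0.9706) ≈ 0.1750

0.1750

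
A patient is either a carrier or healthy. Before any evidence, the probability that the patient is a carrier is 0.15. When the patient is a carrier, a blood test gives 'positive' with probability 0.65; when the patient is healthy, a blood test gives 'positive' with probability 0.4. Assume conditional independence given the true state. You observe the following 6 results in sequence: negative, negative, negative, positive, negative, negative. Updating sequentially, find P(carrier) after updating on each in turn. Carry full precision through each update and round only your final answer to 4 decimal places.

0.0190

After 'negative': P(carrier) = 0.35·0.1500 / (0.35·0.1500 + 0.6·0.8500) ≈ 0.0933
After 'negative': P(carrier) = 0.35·0.0933 / (0.35·0.0933 + 0.6·0.9067) ≈ 0.0566
After 'negative': P(carrier) = 0.35·0.0566 / (0.35·0.0566 + 0.6·0.9434) ≈ 0.0338
After 'positive': P(carrier) = 0.65·0.0338 / (0.65·0.0338 + 0.4·0.9662) ≈ 0.0539
After 'negative': P(carrier) = 0.35·0.0539 / (0.35·0.0539 + 0.6·0.9461) ≈ 0.0321
After 'negative': P(carrier) = 0.35·0.0321 / (0.35·0.0321 + 0.6·0.9679) ≈ 0.0190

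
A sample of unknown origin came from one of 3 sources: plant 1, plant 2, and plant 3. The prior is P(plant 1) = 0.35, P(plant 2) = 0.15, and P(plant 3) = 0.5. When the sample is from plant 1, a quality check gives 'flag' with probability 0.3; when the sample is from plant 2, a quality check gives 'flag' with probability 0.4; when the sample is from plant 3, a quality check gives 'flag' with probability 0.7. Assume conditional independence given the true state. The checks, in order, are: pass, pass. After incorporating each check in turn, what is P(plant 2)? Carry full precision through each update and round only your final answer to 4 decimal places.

After 'pass': normaliser = 0.7·0.3500 + 0.6·0.1500 + 0.3·0.5000; P(plant 1) ≈ 0.5052, P(plant 2) ≈ 0.1856, P(plant 3) ≈ 0.3093
After 'pass': normaliser = 0.7·0.5052 + 0.6·0.1856 + 0.3·0.3093; P(plant 1) ≈ 0.6340, P(plant 2) ≈ 0.1996, P(plant 3) ≈ 0.1664

0.1996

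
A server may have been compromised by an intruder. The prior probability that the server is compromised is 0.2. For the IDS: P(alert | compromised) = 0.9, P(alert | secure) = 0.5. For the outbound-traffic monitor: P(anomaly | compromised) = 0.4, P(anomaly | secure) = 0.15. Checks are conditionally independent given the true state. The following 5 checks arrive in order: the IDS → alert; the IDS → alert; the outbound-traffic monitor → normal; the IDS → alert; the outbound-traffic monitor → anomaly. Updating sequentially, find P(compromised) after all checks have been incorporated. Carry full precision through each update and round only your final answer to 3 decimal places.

0.733

After the IDS='alert': P(compromised) = 0.9·0.2000 / (0.9·0.2000 + 0.5·0.8000) ≈ 0.3103
After the IDS='alert': P(compromised) = 0.9·0.3103 / (0.9·0.3103 + 0.5·0.6897) ≈ 0.4475
After the outbound-traffic monitor='normal': P(compromised) = 0.6·0.4475 / (0.6·0.4475 + 0.85·0.5525) ≈ 0.3638
After the IDS='alert': P(compromised) = 0.9·0.3638 / (0.9·0.3638 + 0.5·0.6362) ≈ 0.5072
After the outbound-traffic monitor='anomaly': P(compromised) = 0.4·0.5072 / (0.4·0.5072 + 0.15·0.4928) ≈ 0.7329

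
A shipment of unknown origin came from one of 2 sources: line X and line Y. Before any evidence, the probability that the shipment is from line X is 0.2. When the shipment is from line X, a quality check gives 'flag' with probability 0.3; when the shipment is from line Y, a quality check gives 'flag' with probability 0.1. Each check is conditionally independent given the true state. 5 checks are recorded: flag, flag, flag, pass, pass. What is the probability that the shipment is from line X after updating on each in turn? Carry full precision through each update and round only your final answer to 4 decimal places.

Each posterior becomes the prior for the next update.
After 'flag': P(line X) = 0.3·0.2000 / (0.3·0.2000 + 0.1·0.8000) ≈ 0.4286
After 'flag': P(line X) = 0.3·0.4286 / (0.3·0.4286 + 0.1·0.5714) ≈ 0.6923
After 'flag': P(line X) = 0.3·0.6923 / (0.3·0.6923 + 0.1·0.3077) ≈ 0.8710
After 'pass': P(line X) = 0.7·0.8710 / (0.7·0.8710 + 0.9·0.1290) ≈ 0.8400
After 'pass': P(line X) = 0.7·0.8400 / (0.7·0.8400 + 0.9·0.1600) ≈ 0.8033

0.8033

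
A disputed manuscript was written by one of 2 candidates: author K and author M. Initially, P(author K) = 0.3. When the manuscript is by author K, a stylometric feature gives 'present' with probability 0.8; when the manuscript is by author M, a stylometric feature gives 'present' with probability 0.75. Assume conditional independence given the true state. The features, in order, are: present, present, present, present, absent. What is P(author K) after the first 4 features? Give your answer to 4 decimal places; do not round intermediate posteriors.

0.3568

After 'present': P(author K) = 0.8·0.3000 / (0.8·0.3000 + 0.75·0.7000) ≈ 0.3137
After 'present': P(author K) = 0.8·0.3137 / (0.8·0.3137 + 0.75·0.6863) ≈ 0.3278
After 'present': P(author K) = 0.8·0.3278 / (0.8·0.3278 + 0.75·0.6722) ≈ 0.3422
After 'present': P(author K) = 0.8·0.3422 / (0.8·0.3422 + 0.75·0.6578) ≈ 0.3568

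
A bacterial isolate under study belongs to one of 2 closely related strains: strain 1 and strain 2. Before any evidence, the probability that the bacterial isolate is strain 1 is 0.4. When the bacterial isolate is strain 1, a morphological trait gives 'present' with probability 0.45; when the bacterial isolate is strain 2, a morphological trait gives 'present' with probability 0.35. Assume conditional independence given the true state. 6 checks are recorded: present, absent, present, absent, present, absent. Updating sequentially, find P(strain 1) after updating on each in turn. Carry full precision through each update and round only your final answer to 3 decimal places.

0.462

After 'present': P(strain 1) = 0.45·0.4000 / (0.45·0.4000 + 0.35·0.6000) ≈ 0.4615
After 'absent': P(strain 1) = 0.55·0.4615 / (0.55·0.4615 + 0.65·0.5385) ≈ 0.4204
After 'present': P(strain 1) = 0.45·0.4204 / (0.45·0.4204 + 0.35·0.5796) ≈ 0.4825
After 'absent': P(strain 1) = 0.55·0.4825 / (0.55·0.4825 + 0.65·0.5175) ≈ 0.4410
After 'present': P(strain 1) = 0.45·0.4410 / (0.45·0.4410 + 0.35·0.5590) ≈ 0.5036
After 'absent': P(strain 1) = 0.55·0.5036 / (0.55·0.5036 + 0.65·0.4964) ≈ 0.4619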